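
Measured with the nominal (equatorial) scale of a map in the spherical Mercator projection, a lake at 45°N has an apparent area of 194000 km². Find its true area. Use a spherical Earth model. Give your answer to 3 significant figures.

Mercator is conformal, so the point scale is isotropic: h = k = sec φ = 1/cos φ.
Areal scale = k² = sec²φ = 1/cos²(45°) = 1/0.7071² = 2.000.
True area = apparent / (areal scale) = 194000 / 2.000 ≈ 97000 km².

97000 km²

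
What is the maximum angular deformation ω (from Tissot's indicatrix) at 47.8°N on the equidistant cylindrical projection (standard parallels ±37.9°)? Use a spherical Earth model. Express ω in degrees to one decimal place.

With standard parallel φ₀ = 37.9°, the equirectangular projection gives x = Rλ cos φ₀, y = Rφ, so h = 1 and k = cos 37.9° / cos φ.
At 47.8°: h = 1.000, k = 1.175; principal scales a = 1.175, b = 1.000.
sin(ω/2) = (a − b)/(a + b) = 0.1747/2.175 = 0.08034, so ω = 2 arcsin(0.08034) ≈ 9.2°.

9.2°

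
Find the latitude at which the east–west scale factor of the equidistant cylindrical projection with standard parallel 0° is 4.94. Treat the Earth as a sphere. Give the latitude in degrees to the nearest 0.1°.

78.3°

Plate carrée: h = 1, k = sec φ along parallels.
sec φ = 4.94  ⇒  cos φ = 0.2024  ⇒  φ ≈ 78.3°.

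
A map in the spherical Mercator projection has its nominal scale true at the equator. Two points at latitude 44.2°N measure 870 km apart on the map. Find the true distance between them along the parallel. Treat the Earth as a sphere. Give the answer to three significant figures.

The Mercator projection is conformal; its linear scale factor is the same in every direction and equals sec φ = 1/cos φ.
Along the parallel at 44.2°, map distances are exaggerated by k = sec 44.2° = 1.395.
True distance = 870 / 1.395 = 870 × cos 44.2° ≈ 624 km.

624 km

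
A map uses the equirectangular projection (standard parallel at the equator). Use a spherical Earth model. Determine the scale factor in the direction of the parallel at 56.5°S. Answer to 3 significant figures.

1.81

In the plate carrée (x = Rλ, y = Rφ), meridians are true-scale (h = 1) and parallels are stretched by k = sec φ.
k = 1/cos 56.5° = 1/0.5519 = 1.812.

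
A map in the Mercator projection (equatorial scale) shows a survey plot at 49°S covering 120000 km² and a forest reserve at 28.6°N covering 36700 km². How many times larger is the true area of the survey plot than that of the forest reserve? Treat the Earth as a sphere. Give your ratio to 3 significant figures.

On Mercator the areal scale is sec²φ, so true area = apparent × cos²φ.
True area of survey plot: 120000 × cos²(49°) = 120000 × 0.4304 = 51650 km².
True area of forest reserve: 36700 × cos²(28.6°) = 36700 × 0.7709 = 28290 km².
Ratio = 51650 / 28290 ≈ 1.83.

1.83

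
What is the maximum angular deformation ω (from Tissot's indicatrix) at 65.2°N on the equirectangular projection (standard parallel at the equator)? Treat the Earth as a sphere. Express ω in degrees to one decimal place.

In the plate carrée (x = Rλ, y = Rφ), meridians are true-scale (h = 1) and parallels are stretched by k = sec φ.
At 65.2°: h = 1.000, k = 2.384; principal scales a = 2.384, b = 1.000.
sin(ω/2) = (a − b)/(a + b) = 1.384/3.384 = 0.4090, so ω = 2 arcsin(0.4090) ≈ 48.3°.

48.3°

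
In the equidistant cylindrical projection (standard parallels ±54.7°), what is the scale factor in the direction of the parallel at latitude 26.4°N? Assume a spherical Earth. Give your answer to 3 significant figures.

0.645

With standard parallel φ₀ = 54.7°, the equirectangular projection gives x = Rλ cos φ₀, y = Rφ, so h = 1 and k = cos 54.7° / cos φ.
k = cos 54.7° / cos 26.4° = 0.5779/0.8957 = 0.6451.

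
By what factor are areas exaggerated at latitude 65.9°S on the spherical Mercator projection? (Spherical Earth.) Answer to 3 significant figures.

6.00

For Mercator, h = k = sec φ (a conformal cylindrical projection has a single point scale, 1/cos φ).
Areal scale = k² = sec²φ = 1/cos²(65.9°) = 1/0.4083² = 5.998.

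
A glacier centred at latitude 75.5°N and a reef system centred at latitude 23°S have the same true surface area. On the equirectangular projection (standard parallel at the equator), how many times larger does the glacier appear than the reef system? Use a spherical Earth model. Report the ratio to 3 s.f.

3.68

Plate carrée maps x = Rλ, y = Rφ. The meridian scale is h = 1 and the parallel scale is k = 1/cos φ = sec φ.
Areal scale at 75.5°: h·k = 1.000 × 3.994 = 3.994.
Areal scale at 23°: h·k = 1.000 × 1.086 = 1.086.
Ratio = 3.994/1.086 ≈ 3.68.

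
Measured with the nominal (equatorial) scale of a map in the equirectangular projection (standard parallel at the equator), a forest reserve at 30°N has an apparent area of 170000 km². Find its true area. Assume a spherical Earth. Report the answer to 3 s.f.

In the plate carrée (x = Rλ, y = Rφ), meridians are true-scale (h = 1) and parallels are stretched by k = sec φ.
Areal scale = h·k = 1 × sec φ; at 30°, h = 1.000, k = 1.155, so h·k = 1.155.
True area = apparent / (areal scale) = 170000 / 1.155 ≈ 147000 km².

147000 km²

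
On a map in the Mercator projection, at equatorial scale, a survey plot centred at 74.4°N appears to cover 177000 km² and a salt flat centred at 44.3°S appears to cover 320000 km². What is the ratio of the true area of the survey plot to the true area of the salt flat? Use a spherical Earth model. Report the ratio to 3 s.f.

0.0781

Mercator's areal exaggeration is sec²φ; hence true area = (apparent area) · cos²φ.
True area of survey plot: 177000 × cos²(74.4°) = 177000 × 0.07232 = 12800 km².
True area of salt flat: 320000 × cos²(44.3°) = 320000 × 0.5122 = 163900 km².
Ratio = 12800 / 163900 ≈ 0.0781.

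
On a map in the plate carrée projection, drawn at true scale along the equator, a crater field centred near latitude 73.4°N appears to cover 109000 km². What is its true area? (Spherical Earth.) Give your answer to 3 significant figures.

31100 km²

In the plate carrée (x = Rλ, y = Rφ), meridians are true-scale (h = 1) and parallels are stretched by k = sec φ.
Areal scale = h·k = 1 × sec φ; at 73.4°, h = 1.000, k = 3.500, so h·k = 3.500.
True area = apparent / (areal scale) = 109000 / 3.500 ≈ 31100 km².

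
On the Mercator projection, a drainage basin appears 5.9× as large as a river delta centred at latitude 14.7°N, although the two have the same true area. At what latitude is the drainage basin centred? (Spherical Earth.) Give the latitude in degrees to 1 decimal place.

66.5°

For equal true areas on Mercator, apparent areas scale as sec²φ, so the ratio is cos²φ₂ / cos²φ₁.
cos²φ₂ / cos²φ₁ = 5.9  ⇒  cos φ₁ = cos 14.7° / √5.9 = 0.9673/2.429 = 0.3982.
φ₁ = arccos(0.3982) ≈ 66.5°.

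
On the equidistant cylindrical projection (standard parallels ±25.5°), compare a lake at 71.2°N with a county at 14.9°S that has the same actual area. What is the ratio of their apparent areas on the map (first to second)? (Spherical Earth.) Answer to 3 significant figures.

3.00

In the equirectangular projection with standard parallel φ₀ = 25.5° (x = Rλ cos φ₀, y = Rφ), meridians are true-scale (h = 1) and the parallel scale is k = cos φ₀ / cos φ.
Areal scale at 71.2°: h·k = 1.000 × 2.801 = 2.801.
Areal scale at 14.9°: h·k = 1.000 × 0.9340 = 0.9340.
Ratio = 2.801/0.9340 ≈ 3.00.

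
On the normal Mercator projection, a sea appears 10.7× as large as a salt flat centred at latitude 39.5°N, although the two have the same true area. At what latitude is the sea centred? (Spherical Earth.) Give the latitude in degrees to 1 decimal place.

For equal true areas on Mercator, apparent areas scale as sec²φ, so the ratio is cos²φ₂ / cos²φ₁.
cos²φ₂ / cos²φ₁ = 10.7  ⇒  cos φ₁ = cos 39.5° / √10.7 = 0.7716/3.271 = 0.2359.
φ₁ = arccos(0.2359) ≈ 76.4°.

76.4°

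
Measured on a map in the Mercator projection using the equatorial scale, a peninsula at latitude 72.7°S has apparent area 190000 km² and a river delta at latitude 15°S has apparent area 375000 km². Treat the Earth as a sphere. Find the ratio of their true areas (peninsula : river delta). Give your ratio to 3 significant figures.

Mercator's areal exaggeration is sec²φ; hence true area = (apparent area) · cos²φ.
True area of peninsula: 190000 × cos²(72.7°) = 190000 × 0.08843 = 16800 km².
True area of river delta: 375000 × cos²(15°) = 375000 × 0.9330 = 349900 km².
Ratio = 16800 / 349900 ≈ 0.0480.

0.0480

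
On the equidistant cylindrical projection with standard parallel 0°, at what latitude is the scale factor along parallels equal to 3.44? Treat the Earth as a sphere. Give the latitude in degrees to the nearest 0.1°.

Plate carrée: h = 1, k = sec φ along parallels.
sec φ = 3.44  ⇒  cos φ = 0.2907  ⇒  φ ≈ 73.1°.

73.1°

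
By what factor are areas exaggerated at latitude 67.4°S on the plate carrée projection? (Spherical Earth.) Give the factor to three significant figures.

2.60

For the equirectangular projection with φ₀ = 0 (plate carrée), h = 1 along meridians and k = sec φ along parallels.
Areal scale = h·k = 1 × sec φ; at 67.4°, h = 1.000, k = 2.602, so h·k = 2.602.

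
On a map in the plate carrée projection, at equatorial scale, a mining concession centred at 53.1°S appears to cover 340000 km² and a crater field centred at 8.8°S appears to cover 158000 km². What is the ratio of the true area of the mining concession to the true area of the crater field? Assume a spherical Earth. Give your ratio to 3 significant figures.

1.31

Plate carrée has h = 1 and k = sec φ, giving areal scale sec φ; true area = (apparent area) · cos φ.
True area of mining concession: 340000 × cos(53.1°) = 340000 × 0.6004 = 204100 km².
True area of crater field: 158000 × cos(8.8°) = 158000 × 0.9882 = 156100 km².
Ratio = 204100 / 156100 ≈ 1.31.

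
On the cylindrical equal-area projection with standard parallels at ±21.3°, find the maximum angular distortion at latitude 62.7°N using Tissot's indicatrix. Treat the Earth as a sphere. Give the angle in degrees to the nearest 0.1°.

75.2°

A cylindrical equal-area projection with standard parallel φ₀ has meridian scale h = cos φ / cos φ₀ and parallel scale k = cos φ₀ / cos φ (so areas are preserved, h·k = 1).
At 62.7°: h = 0.4923, k = 2.031; principal scales a = 2.031, b = 0.4923.
sin(ω/2) = (a − b)/(a + b) = 1.539/2.524 = 0.6099, so ω = 2 arcsin(0.6099) ≈ 75.2°.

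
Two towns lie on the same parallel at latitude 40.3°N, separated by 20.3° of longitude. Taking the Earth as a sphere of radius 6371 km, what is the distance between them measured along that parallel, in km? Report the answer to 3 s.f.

1720 km

Arc length along a parallel = R cos φ · Δλ (with Δλ in radians).
= 6371 × cos 40.3° × (20.3° × π/180) = 6371 × 0.7627 × 0.3543 ≈ 1720 km.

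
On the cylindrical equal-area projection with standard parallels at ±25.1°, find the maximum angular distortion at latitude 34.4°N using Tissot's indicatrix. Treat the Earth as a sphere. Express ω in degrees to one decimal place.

A cylindrical equal-area projection with standard parallel φ₀ has meridian scale h = cos φ / cos φ₀ and parallel scale k = cos φ₀ / cos φ (so areas are preserved, h·k = 1).
At 34.4°: h = 0.9112, k = 1.098; principal scales a = 1.098, b = 0.9112.
sin(ω/2) = (a − b)/(a + b) = 0.1864/2.009 = 0.09277, so ω = 2 arcsin(0.09277) ≈ 10.6°.

10.6°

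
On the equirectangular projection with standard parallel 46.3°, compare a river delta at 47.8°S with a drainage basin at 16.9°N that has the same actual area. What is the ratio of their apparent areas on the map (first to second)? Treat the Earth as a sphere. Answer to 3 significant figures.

1.42

In the equirectangular projection with standard parallel φ₀ = 46.3° (x = Rλ cos φ₀, y = Rφ), meridians are true-scale (h = 1) and the parallel scale is k = cos φ₀ / cos φ.
Areal scale at 47.8°: h·k = 1.000 × 1.029 = 1.029.
Areal scale at 16.9°: h·k = 1.000 × 0.7221 = 0.7221.
Ratio = 1.029/0.7221 ≈ 1.42.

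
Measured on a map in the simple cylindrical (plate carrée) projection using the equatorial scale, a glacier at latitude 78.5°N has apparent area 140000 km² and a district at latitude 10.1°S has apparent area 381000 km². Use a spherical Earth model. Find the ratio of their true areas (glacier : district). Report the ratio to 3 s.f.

0.0744

Plate carrée has h = 1 and k = sec φ, giving areal scale sec φ; true area = (apparent area) · cos φ.
True area of glacier: 140000 × cos(78.5°) = 140000 × 0.1994 = 27910 km².
True area of district: 381000 × cos(10.1°) = 381000 × 0.9845 = 375100 km².
Ratio = 27910 / 375100 ≈ 0.0744.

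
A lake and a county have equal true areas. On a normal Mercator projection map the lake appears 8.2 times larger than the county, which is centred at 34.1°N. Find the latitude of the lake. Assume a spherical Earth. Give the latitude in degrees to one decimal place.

73.2°

On Mercator, (apparent₁)/(apparent₂) = sec²φ₁ / sec²φ₂ when true areas are equal.
cos²φ₂ / cos²φ₁ = 8.2  ⇒  cos φ₁ = cos 34.1° / √8.2 = 0.8281/2.864 = 0.2892.
φ₁ = arccos(0.2892) ≈ 73.2°.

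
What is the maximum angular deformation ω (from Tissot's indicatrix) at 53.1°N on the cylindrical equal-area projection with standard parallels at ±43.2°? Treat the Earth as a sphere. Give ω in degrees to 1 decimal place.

For cylindrical equal-area with standard parallel φ₀, h = cos φ / cos φ₀ and k = cos φ₀ / cos φ, so h·k = 1.
At 53.1°: h = 0.8237, k = 1.214; principal scales a = 1.214, b = 0.8237.
sin(ω/2) = (a − b)/(a + b) = 0.3904/2.038 = 0.1916, so ω = 2 arcsin(0.1916) ≈ 22.1°.

22.1°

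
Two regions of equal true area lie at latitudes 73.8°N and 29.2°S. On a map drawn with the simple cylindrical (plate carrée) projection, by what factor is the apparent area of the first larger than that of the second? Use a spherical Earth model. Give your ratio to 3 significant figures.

In the plate carrée (x = Rλ, y = Rφ), meridians are true-scale (h = 1) and parallels are stretched by k = sec φ.
Areal scale at 73.8°: h·k = 1.000 × 3.584 = 3.584.
Areal scale at 29.2°: h·k = 1.000 × 1.146 = 1.146.
Ratio = 3.584/1.146 ≈ 3.13.

3.13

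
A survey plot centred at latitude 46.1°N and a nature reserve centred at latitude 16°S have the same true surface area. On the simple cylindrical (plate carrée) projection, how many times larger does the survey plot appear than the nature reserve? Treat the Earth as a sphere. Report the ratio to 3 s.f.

Plate carrée maps x = Rλ, y = Rφ. The meridian scale is h = 1 and the parallel scale is k = 1/cos φ = sec φ.
Areal scale at 46.1°: h·k = 1.000 × 1.442 = 1.442.
Areal scale at 16°: h·k = 1.000 × 1.040 = 1.040.
Ratio = 1.442/1.040 ≈ 1.39.

1.39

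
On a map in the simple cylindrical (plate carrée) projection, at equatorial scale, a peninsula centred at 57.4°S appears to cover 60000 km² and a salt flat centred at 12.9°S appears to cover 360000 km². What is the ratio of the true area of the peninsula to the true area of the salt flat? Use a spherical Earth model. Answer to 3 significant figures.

On the plate carrée, areal scale = h·k = 1 × sec φ, so true area = apparent × cos φ.
True area of peninsula: 60000 × cos(57.4°) = 60000 × 0.5388 = 32330 km².
True area of salt flat: 360000 × cos(12.9°) = 360000 × 0.9748 = 350900 km².
Ratio = 32330 / 350900 ≈ 0.0921.

0.0921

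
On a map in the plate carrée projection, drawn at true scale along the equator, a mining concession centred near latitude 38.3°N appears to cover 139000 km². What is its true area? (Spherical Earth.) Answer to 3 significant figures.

Plate carrée maps x = Rλ, y = Rφ. The meridian scale is h = 1 and the parallel scale is k = 1/cos φ = sec φ.
Areal scale = h·k = 1 × sec φ; at 38.3°, h = 1.000, k = 1.274, so h·k = 1.274.
True area = apparent / (areal scale) = 139000 / 1.274 ≈ 109000 km².

109000 km²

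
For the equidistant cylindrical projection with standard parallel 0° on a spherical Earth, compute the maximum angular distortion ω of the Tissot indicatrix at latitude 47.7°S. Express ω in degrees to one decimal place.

Plate carrée maps x = Rλ, y = Rφ. The meridian scale is h = 1 and the parallel scale is k = 1/cos φ = sec φ.
At 47.7°: h = 1.000, k = 1.486; principal scales a = 1.486, b = 1.000.
sin(ω/2) = (a − b)/(a + b) = 0.4859/2.486 = 0.1954, so ω = 2 arcsin(0.1954) ≈ 22.5°.

22.5°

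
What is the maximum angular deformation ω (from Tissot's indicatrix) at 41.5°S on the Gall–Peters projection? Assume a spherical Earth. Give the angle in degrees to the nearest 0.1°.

The Gall–Peters projection is cylindrical equal-area with φ₀ = 45°. Cylindrical equal-area (φ₀ = 45°): h = cos φ / cos 45° along meridians, k = cos 45° / cos φ along parallels; h·k = 1.
At 41.5°: h = 1.059, k = 0.9441; principal scales a = 1.059, b = 0.9441.
sin(ω/2) = (a − b)/(a + b) = 0.1151/2.003 = 0.05743, so ω = 2 arcsin(0.05743) ≈ 6.6°.

6.6°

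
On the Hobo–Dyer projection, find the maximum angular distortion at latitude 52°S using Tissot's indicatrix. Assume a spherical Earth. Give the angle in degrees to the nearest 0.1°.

Hobo–Dyer is a cylindrical equal-area projection with standard parallels at ±37.5°. Cylindrical equal-area (φ₀ = 37.5°): h = cos φ / cos 37.5° along meridians, k = cos 37.5° / cos φ along parallels; h·k = 1.
At 52°: h = 0.7760, k = 1.289; principal scales a = 1.289, b = 0.7760.
sin(ω/2) = (a − b)/(a + b) = 0.5126/2.065 = 0.2483, so ω = 2 arcsin(0.2483) ≈ 28.8°.

28.8°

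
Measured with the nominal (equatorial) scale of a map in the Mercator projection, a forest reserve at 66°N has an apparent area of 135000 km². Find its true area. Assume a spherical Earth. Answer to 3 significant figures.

The Mercator projection is conformal; its linear scale factor is the same in every direction and equals sec φ = 1/cos φ.
Areal scale = k² = sec²φ = 1/cos²(66°) = 1/0.4067² = 6.045.
True area = apparent / (areal scale) = 135000 / 6.045 ≈ 22300 km².

22300 km²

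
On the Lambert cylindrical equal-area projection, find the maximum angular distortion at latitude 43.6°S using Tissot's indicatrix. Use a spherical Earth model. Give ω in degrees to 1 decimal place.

The Lambert cylindrical equal-area projection is the cylindrical equal-area projection with its standard parallel at the equator (φ₀ = 0). For cylindrical equal-area with standard parallel φ₀, h = cos φ / cos φ₀ and k = cos φ₀ / cos φ, so h·k = 1.
At 43.6°: h = 0.7242, k = 1.381; principal scales a = 1.381, b = 0.7242.
sin(ω/2) = (a − b)/(a + b) = 0.6567/2.105 = 0.3120, so ω = 2 arcsin(0.3120) ≈ 36.4°.

36.4°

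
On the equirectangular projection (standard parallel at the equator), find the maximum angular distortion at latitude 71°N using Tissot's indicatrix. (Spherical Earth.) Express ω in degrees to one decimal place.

61.2°

For the equirectangular projection with φ₀ = 0 (plate carrée), h = 1 along meridians and k = sec φ along parallels.
At 71°: h = 1.000, k = 3.072; principal scales a = 3.072, b = 1.000.
sin(ω/2) = (a − b)/(a + b) = 2.072/4.072 = 0.5088, so ω = 2 arcsin(0.5088) ≈ 61.2°.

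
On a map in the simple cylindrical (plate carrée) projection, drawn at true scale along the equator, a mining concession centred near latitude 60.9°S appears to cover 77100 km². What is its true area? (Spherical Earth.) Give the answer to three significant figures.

37500 km²

For the equirectangular projection with φ₀ = 0 (plate carrée), h = 1 along meridians and k = sec φ along parallels.
Areal scale = h·k = 1 × sec φ; at 60.9°, h = 1.000, k = 2.056, so h·k = 2.056.
True area = apparent / (areal scale) = 77100 / 2.056 ≈ 37500 km².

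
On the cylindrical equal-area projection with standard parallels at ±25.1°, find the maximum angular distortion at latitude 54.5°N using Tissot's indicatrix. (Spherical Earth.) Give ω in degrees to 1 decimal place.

For cylindrical equal-area with standard parallel φ₀, h = cos φ / cos φ₀ and k = cos φ₀ / cos φ, so h·k = 1.
At 54.5°: h = 0.6413, k = 1.559; principal scales a = 1.559, b = 0.6413.
sin(ω/2) = (a − b)/(a + b) = 0.9182/2.201 = 0.4172, so ω = 2 arcsin(0.4172) ≈ 49.3°.

49.3°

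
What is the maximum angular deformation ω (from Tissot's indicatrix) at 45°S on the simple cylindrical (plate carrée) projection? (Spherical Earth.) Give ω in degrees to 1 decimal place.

Plate carrée maps x = Rλ, y = Rφ. The meridian scale is h = 1 and the parallel scale is k = 1/cos φ = sec φ.
At 45°: h = 1.000, k = 1.414; principal scales a = 1.414, b = 1.000.
sin(ω/2) = (a − b)/(a + b) = 0.4142/2.414 = 0.1716, so ω = 2 arcsin(0.1716) ≈ 19.8°.

19.8°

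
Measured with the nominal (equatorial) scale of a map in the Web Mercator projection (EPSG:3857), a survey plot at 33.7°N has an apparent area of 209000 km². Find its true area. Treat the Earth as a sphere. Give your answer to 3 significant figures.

For Mercator, h = k = sec φ (a conformal cylindrical projection has a single point scale, 1/cos φ).
Areal scale = k² = sec²φ = 1/cos²(33.7°) = 1/0.8320² = 1.445.
True area = apparent / (areal scale) = 209000 / 1.445 ≈ 145000 km².

145000 km²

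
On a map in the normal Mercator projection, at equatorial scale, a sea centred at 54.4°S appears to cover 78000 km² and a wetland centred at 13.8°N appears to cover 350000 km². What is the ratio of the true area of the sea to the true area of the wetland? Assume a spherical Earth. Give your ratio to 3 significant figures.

On Mercator the areal scale is sec²φ, so true area = apparent × cos²φ.
True area of sea: 78000 × cos²(54.4°) = 78000 × 0.3389 = 26430 km².
True area of wetland: 350000 × cos²(13.8°) = 350000 × 0.9431 = 330100 km².
Ratio = 26430 / 330100 ≈ 0.0801.

0.0801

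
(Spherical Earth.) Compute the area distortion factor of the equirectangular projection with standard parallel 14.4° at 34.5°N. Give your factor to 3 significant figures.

In the equirectangular projection with standard parallel φ₀ = 14.4° (x = Rλ cos φ₀, y = Rφ), meridians are true-scale (h = 1) and the parallel scale is k = cos φ₀ / cos φ.
Areal scale = h·k = 1 × cos φ₀ / cos φ; at 34.5°, h = 1.000, k = 1.175, so h·k = 1.175.

1.18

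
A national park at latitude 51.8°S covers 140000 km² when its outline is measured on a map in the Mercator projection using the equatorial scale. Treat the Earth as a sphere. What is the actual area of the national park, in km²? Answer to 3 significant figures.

For Mercator, h = k = sec φ (a conformal cylindrical projection has a single point scale, 1/cos φ).
Areal scale = k² = sec²φ = 1/cos²(51.8°) = 1/0.6184² = 2.615.
True area = apparent / (areal scale) = 140000 / 2.615 ≈ 53500 km².

53500 km²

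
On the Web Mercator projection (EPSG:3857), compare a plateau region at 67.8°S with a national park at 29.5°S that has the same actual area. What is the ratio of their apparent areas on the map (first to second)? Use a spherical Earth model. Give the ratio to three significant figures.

On Mercator, area is exaggerated by sec²φ = 1/cos²φ.
At 67.8°: sec²(67.8°) = 1/0.3778² = 7.005.
At 29.5°: sec²(29.5°) = 1/0.8704² = 1.320.
Ratio = 7.005/1.320 = cos²(29.5°)/cos²(67.8°) ≈ 5.31.

5.31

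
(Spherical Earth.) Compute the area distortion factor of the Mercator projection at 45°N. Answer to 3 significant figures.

For Mercator, h = k = sec φ (a conformal cylindrical projection has a single point scale, 1/cos φ).
Areal scale = k² = sec²φ = 1/cos²(45°) = 1/0.7071² = 2.000.

2.00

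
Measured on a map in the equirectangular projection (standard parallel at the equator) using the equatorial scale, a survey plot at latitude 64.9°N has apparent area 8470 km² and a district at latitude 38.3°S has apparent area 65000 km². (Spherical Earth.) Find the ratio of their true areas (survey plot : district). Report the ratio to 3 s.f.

0.0704

Plate carrée has h = 1 and k = sec φ, giving areal scale sec φ; true area = (apparent area) · cos φ.
True area of survey plot: 8470 × cos(64.9°) = 8470 × 0.4242 = 3593 km².
True area of district: 65000 × cos(38.3°) = 65000 × 0.7848 = 51010 km².
Ratio = 3593 / 51010 ≈ 0.0704.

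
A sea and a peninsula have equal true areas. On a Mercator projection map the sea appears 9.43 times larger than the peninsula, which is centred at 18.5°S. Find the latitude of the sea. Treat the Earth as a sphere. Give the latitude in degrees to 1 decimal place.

72.0°

For equal true areas on Mercator, apparent areas scale as sec²φ, so the ratio is cos²φ₂ / cos²φ₁.
cos²φ₂ / cos²φ₁ = 9.43  ⇒  cos φ₁ = cos 18.5° / √9.43 = 0.9483/3.071 = 0.3088.
φ₁ = arccos(0.3088) ≈ 72.0°.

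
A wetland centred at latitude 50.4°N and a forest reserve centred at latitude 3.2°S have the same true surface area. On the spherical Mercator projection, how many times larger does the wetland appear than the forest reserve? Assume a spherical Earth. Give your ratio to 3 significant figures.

2.45

Mercator is conformal with k = sec φ, so areal scale = k² = sec²φ.
At 50.4°: sec²(50.4°) = 1/0.6374² = 2.461.
At 3.2°: sec²(3.2°) = 1/0.9984² = 1.003.
Ratio = 2.461/1.003 = cos²(3.2°)/cos²(50.4°) ≈ 2.45.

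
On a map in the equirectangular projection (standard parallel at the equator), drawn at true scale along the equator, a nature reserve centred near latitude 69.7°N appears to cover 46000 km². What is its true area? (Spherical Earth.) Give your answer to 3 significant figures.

In the plate carrée (x = Rλ, y = Rφ), meridians are true-scale (h = 1) and parallels are stretched by k = sec φ.
Areal scale = h·k = 1 × sec φ; at 69.7°, h = 1.000, k = 2.882, so h·k = 2.882.
True area = apparent / (areal scale) = 46000 / 2.882 ≈ 16000 km².

16000 km²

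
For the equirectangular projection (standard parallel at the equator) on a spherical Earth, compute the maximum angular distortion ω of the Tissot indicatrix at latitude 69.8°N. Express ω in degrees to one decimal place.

58.2°

Plate carrée maps x = Rλ, y = Rφ. The meridian scale is h = 1 and the parallel scale is k = 1/cos φ = sec φ.
At 69.8°: h = 1.000, k = 2.896; principal scales a = 2.896, b = 1.000.
sin(ω/2) = (a − b)/(a + b) = 1.896/3.896 = 0.4867, so ω = 2 arcsin(0.4867) ≈ 58.2°.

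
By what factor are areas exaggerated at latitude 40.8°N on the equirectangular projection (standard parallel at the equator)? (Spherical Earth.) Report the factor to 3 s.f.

In the plate carrée (x = Rλ, y = Rφ), meridians are true-scale (h = 1) and parallels are stretched by k = sec φ.
Areal scale = h·k = 1 × sec φ; at 40.8°, h = 1.000, k = 1.321, so h·k = 1.321.

1.32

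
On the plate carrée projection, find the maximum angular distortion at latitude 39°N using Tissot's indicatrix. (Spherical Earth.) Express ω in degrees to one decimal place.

For the equirectangular projection with φ₀ = 0 (plate carrée), h = 1 along meridians and k = sec φ along parallels.
At 39°: h = 1.000, k = 1.287; principal scales a = 1.287, b = 1.000.
sin(ω/2) = (a − b)/(a + b) = 0.2868/2.287 = 0.1254, so ω = 2 arcsin(0.1254) ≈ 14.4°.

14.4°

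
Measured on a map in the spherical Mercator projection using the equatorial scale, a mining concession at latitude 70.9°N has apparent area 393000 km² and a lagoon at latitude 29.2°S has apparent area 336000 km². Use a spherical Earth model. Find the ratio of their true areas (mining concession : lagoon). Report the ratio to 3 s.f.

On Mercator the areal scale is sec²φ, so true area = apparent × cos²φ.
True area of mining concession: 393000 × cos²(70.9°) = 393000 × 0.1071 = 42080 km².
True area of lagoon: 336000 × cos²(29.2°) = 336000 × 0.7620 = 256000 km².
Ratio = 42080 / 256000 ≈ 0.164.

0.164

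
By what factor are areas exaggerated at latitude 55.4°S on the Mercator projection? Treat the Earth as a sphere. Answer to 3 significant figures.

3.10

Mercator is conformal, so the point scale is isotropic: h = k = sec φ = 1/cos φ.
Areal scale = k² = sec²φ = 1/cos²(55.4°) = 1/0.5678² = 3.101.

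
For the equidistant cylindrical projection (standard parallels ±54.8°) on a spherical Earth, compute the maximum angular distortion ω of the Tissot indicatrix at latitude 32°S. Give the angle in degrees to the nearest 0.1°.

22.0°

The equidistant cylindrical projection with φ₀ = 54.8° has h = 1 (meridians true) and k = cos φ₀ / cos φ along parallels.
At 32°: h = 1.000, k = 0.6797; principal scales a = 1.000, b = 0.6797.
sin(ω/2) = (a − b)/(a + b) = 0.3203/1.680 = 0.1907, so ω = 2 arcsin(0.1907) ≈ 22.0°.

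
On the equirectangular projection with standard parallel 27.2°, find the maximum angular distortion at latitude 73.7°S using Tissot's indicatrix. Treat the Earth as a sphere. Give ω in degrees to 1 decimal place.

62.7°

In the equirectangular projection with standard parallel φ₀ = 27.2° (x = Rλ cos φ₀, y = Rφ), meridians are true-scale (h = 1) and the parallel scale is k = cos φ₀ / cos φ.
At 73.7°: h = 1.000, k = 3.169; principal scales a = 3.169, b = 1.000.
sin(ω/2) = (a − b)/(a + b) = 2.169/4.169 = 0.5203, so ω = 2 arcsin(0.5203) ≈ 62.7°.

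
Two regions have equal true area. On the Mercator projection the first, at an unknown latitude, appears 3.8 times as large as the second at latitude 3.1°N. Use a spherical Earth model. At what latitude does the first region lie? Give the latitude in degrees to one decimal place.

On Mercator, (apparent₁)/(apparent₂) = sec²φ₁ / sec²φ₂ when true areas are equal.
cos²φ₂ / cos²φ₁ = 3.8  ⇒  cos φ₁ = cos 3.1° / √3.8 = 0.9985/1.949 = 0.5122.
φ₁ = arccos(0.5122) ≈ 59.2°.

59.2°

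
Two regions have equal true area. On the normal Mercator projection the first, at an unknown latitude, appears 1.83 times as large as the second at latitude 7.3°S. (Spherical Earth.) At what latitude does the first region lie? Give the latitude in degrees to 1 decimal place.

42.8°

On Mercator, (apparent₁)/(apparent₂) = sec²φ₁ / sec²φ₂ when true areas are equal.
cos²φ₂ / cos²φ₁ = 1.83  ⇒  cos φ₁ = cos 7.3° / √1.83 = 0.9919/1.353 = 0.7332.
φ₁ = arccos(0.7332) ≈ 42.8°.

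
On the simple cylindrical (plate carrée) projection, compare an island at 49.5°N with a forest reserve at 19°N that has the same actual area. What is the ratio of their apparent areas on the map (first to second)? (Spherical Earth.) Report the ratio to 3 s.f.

1.46

For the equirectangular projection with φ₀ = 0 (plate carrée), h = 1 along meridians and k = sec φ along parallels.
Areal scale at 49.5°: h·k = 1.000 × 1.540 = 1.540.
Areal scale at 19°: h·k = 1.000 × 1.058 = 1.058.
Ratio = 1.540/1.058 ≈ 1.46.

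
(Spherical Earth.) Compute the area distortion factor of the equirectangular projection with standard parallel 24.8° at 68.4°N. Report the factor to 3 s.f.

In the equirectangular projection with standard parallel φ₀ = 24.8° (x = Rλ cos φ₀, y = Rφ), meridians are true-scale (h = 1) and the parallel scale is k = cos φ₀ / cos φ.
Areal scale = h·k = 1 × cos φ₀ / cos φ; at 68.4°, h = 1.000, k = 2.466, so h·k = 2.466.

2.47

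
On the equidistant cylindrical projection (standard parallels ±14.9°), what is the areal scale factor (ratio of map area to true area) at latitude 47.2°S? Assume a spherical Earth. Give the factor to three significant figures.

With standard parallel φ₀ = 14.9°, the equirectangular projection gives x = Rλ cos φ₀, y = Rφ, so h = 1 and k = cos 14.9° / cos φ.
Areal scale = h·k = 1 × cos φ₀ / cos φ; at 47.2°, h = 1.000, k = 1.422, so h·k = 1.422.

1.42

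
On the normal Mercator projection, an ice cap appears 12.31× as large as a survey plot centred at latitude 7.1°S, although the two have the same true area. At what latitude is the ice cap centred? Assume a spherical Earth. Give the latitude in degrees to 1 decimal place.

73.6°

Mercator areal scale is sec²φ, so apparent-area ratio = sec²φ₁ / sec²φ₂ = cos²φ₂ / cos²φ₁.
cos²φ₂ / cos²φ₁ = 12.31  ⇒  cos φ₁ = cos 7.1° / √12.31 = 0.9923/3.509 = 0.2828.
φ₁ = arccos(0.2828) ≈ 73.6°.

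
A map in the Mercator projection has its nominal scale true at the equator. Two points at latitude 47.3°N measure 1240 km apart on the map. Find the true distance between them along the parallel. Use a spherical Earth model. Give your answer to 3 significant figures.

841 km

Mercator is conformal, so the point scale is isotropic: h = k = sec φ = 1/cos φ.
Along the parallel at 47.3°, map distances are exaggerated by k = sec 47.3° = 1.475.
True distance = 1240 / 1.475 = 1240 × cos 47.3° ≈ 841 km.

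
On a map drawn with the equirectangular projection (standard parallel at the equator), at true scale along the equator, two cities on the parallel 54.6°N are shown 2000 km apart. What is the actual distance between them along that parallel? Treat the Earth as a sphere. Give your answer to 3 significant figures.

For the equirectangular projection with φ₀ = 0 (plate carrée), h = 1 along meridians and k = sec φ along parallels.
Along the parallel at 54.6°, map distances are exaggerated by k = sec 54.6° = 1.726.
True distance = 2000 / 1.726 = 2000 × cos 54.6° ≈ 1160 km.

1160 km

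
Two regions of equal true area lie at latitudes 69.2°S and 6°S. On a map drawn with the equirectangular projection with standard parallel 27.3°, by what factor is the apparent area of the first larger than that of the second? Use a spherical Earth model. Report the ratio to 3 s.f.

In the equirectangular projection with standard parallel φ₀ = 27.3° (x = Rλ cos φ₀, y = Rφ), meridians are true-scale (h = 1) and the parallel scale is k = cos φ₀ / cos φ.
Areal scale at 69.2°: h·k = 1.000 × 2.502 = 2.502.
Areal scale at 6°: h·k = 1.000 × 0.8935 = 0.8935.
Ratio = 2.502/0.8935 ≈ 2.80.

2.80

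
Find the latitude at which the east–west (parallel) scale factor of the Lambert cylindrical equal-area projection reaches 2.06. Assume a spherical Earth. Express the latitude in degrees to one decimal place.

61.0°

The Lambert cylindrical equal-area projection is the cylindrical equal-area projection with its standard parallel at the equator (φ₀ = 0). Cylindrical equal-area (φ₀ = 0°): h = cos φ / cos 0° along meridians, k = cos 0° / cos φ along parallels; h·k = 1.
k = cos φ₀ / cos φ = 2.06  ⇒  cos φ = cos 0° / 2.06 = 0.4854.
φ = arccos(0.4854) ≈ 61.0°.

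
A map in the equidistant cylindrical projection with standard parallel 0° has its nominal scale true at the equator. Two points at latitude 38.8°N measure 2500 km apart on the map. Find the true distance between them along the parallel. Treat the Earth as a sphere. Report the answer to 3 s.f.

1950 km

For the equirectangular projection with φ₀ = 0 (plate carrée), h = 1 along meridians and k = sec φ along parallels.
Along the parallel at 38.8°, map distances are exaggerated by k = sec 38.8° = 1.283.
True distance = 2500 / 1.283 = 2500 × cos 38.8° ≈ 1950 km.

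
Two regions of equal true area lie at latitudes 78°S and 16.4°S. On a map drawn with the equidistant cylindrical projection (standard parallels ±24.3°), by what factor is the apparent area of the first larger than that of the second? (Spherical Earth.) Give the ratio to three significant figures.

The equidistant cylindrical projection with φ₀ = 24.3° has h = 1 (meridians true) and k = cos φ₀ / cos φ along parallels.
Areal scale at 78°: h·k = 1.000 × 4.384 = 4.384.
Areal scale at 16.4°: h·k = 1.000 × 0.9501 = 0.9501.
Ratio = 4.384/0.9501 ≈ 4.61.

4.61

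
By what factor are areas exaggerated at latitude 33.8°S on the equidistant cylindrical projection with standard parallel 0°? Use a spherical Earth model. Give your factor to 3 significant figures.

In the plate carrée (x = Rλ, y = Rφ), meridians are true-scale (h = 1) and parallels are stretched by k = sec φ.
Areal scale = h·k = 1 × sec φ; at 33.8°, h = 1.000, k = 1.203, so h·k = 1.203.

1.20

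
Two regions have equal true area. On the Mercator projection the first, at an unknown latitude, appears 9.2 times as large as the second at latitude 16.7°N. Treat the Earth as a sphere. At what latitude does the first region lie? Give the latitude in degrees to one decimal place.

On Mercator, (apparent₁)/(apparent₂) = sec²φ₁ / sec²φ₂ when true areas are equal.
cos²φ₂ / cos²φ₁ = 9.2  ⇒  cos φ₁ = cos 16.7° / √9.2 = 0.9578/3.033 = 0.3158.
φ₁ = arccos(0.3158) ≈ 71.6°.

71.6°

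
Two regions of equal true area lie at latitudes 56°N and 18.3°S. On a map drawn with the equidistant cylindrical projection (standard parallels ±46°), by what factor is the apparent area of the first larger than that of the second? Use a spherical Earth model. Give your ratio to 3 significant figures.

The equidistant cylindrical projection with φ₀ = 46° has h = 1 (meridians true) and k = cos φ₀ / cos φ along parallels.
Areal scale at 56°: h·k = 1.000 × 1.242 = 1.242.
Areal scale at 18.3°: h·k = 1.000 × 0.7317 = 0.7317.
Ratio = 1.242/0.7317 ≈ 1.70.

1.70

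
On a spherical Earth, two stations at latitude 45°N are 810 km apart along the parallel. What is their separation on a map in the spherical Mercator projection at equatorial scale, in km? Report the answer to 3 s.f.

The Mercator projection is conformal; its linear scale factor is the same in every direction and equals sec φ = 1/cos φ.
Along the parallel, k = sec 45° = 1/0.7071 = 1.414.
Map distance = 810 × 1.414 ≈ 1150 km.

1150 km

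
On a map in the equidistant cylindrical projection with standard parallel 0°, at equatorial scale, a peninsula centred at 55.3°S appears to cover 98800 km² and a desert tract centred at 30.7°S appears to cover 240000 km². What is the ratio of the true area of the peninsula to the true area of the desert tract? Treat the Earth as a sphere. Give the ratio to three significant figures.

0.273

On the plate carrée, areal scale = h·k = 1 × sec φ, so true area = apparent × cos φ.
True area of peninsula: 98800 × cos(55.3°) = 98800 × 0.5693 = 56240 km².
True area of desert tract: 240000 × cos(30.7°) = 240000 × 0.8599 = 206400 km².
Ratio = 56240 / 206400 ≈ 0.273.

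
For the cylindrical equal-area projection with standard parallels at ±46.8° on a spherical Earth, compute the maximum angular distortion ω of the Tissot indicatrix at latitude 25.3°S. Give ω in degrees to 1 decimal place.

31.5°

For cylindrical equal-area with standard parallel φ₀, h = cos φ / cos φ₀ and k = cos φ₀ / cos φ, so h·k = 1.
At 25.3°: h = 1.321, k = 0.7572; principal scales a = 1.321, b = 0.7572.
sin(ω/2) = (a − b)/(a + b) = 0.5635/2.078 = 0.2712, so ω = 2 arcsin(0.2712) ≈ 31.5°.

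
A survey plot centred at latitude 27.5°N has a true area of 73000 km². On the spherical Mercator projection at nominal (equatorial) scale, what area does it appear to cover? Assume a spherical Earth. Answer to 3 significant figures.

For Mercator, h = k = sec φ (a conformal cylindrical projection has a single point scale, 1/cos φ).
Areal scale = k² = sec²φ = 1/cos²(27.5°) = 1/0.8870² = 1.271.
Apparent area = 73000 × 1.271 ≈ 92800 km².

92800 km²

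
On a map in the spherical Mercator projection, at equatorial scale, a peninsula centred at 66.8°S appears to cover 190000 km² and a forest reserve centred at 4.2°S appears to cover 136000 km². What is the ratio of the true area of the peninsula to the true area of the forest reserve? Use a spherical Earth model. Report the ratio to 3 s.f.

On Mercator the areal scale is sec²φ, so true area = apparent × cos²φ.
True area of peninsula: 190000 × cos²(66.8°) = 190000 × 0.1552 = 29490 km².
True area of forest reserve: 136000 × cos²(4.2°) = 136000 × 0.9946 = 135300 km².
Ratio = 29490 / 135300 ≈ 0.218.

0.218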